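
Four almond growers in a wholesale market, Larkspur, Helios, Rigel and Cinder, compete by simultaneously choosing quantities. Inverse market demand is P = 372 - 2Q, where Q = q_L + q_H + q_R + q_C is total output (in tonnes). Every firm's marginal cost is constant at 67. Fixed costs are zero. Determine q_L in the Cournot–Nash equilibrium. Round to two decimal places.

A representative firm's profit is π_i = q_i(372 - 2Q) - 67q_i.
Setting ∂π_i/∂q_i = 0 with rivals' quantities fixed: 305 - 4q_i - 2·Σ_{j≠i} q_j = 0.
By symmetry each firm produces the same amount; substituting Σ_{j≠i} q_j = 3q_i yields q_i = 305/10 = 61/2.

30.50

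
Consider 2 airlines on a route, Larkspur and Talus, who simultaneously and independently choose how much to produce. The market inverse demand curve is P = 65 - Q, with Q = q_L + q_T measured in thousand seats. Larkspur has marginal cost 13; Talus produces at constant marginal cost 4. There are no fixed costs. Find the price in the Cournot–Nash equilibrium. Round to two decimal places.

Larkspur's profit: π_L = (65 - Q)q_L - (13q_L). Setting ∂π_L/∂q_L = 0: 52 - 2q_L - (q_T) = 0.
Talus's first-order condition: 61 - 2q_T - (q_L) = 0.
So q_L = (52 - q_T)/2 and q_T = (61 - q_L)/2.
Substituting one into the other gives q_L = 43/3 and q_T = 70/3.
Total output Q = 113/3, so price P = 65 - 113/3 = 82/3.

27.33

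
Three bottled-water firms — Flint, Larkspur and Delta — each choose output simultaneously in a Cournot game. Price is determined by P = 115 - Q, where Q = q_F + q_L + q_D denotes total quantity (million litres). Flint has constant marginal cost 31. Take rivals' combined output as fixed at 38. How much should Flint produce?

With rivals' combined output fixed at 38, Flint's profit is π_F = (115 - 38 - q_F)q_F - (31q_F) = (77 - q_F)q_F - (31q_F).
∂π_F/∂q_F = 46 - 2q_F = 0, so q_F = 23.

23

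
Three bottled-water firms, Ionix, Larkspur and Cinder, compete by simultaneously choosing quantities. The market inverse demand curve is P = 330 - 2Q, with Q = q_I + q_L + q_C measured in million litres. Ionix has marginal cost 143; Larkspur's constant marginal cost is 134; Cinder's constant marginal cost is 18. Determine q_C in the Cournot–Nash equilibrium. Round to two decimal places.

Ionix's profit: π_I = (330 - 2Q)q_I - (143q_I). Setting ∂π_I/∂q_I = 0: 187 - 4q_I - 2(q_L + q_C) = 0.
Larkspur's profit: π_L = (330 - 2Q)q_L - (134q_L). Setting ∂π_L/∂q_L = 0: 196 - 4q_L - 2(q_I + q_C) = 0.
Cinder's profit: π_C = (330 - 2Q)q_C - (18q_C). Setting ∂π_C/∂q_C = 0: 312 - 4q_C - 2(q_I + q_L) = 0.
Summing all 3 equations gives 695 − 8Q = 0, hence Q = 695/8.
Back-substituting: q_I = (187 − 695/4)/2 = 53/8, q_L = (196 − 695/4)/2 = 89/8, q_C = (312 − 695/4)/2 = 553/8.

69.13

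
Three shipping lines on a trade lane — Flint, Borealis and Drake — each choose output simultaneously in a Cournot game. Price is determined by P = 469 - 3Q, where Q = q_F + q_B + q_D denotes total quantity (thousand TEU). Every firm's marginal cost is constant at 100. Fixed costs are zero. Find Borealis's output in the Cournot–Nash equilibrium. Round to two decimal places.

Each firm earns π_i = (469 - 3Q)q_i - 100q_i.
First-order condition (treating rivals' output as given): 369 - 6q_i - 3·Σ_{j≠i} q_j = 0.
By symmetry each firm produces the same amount; substituting Σ_{j≠i} q_j = 2q_i yields q_i = 369/12 = 123/4.

30.75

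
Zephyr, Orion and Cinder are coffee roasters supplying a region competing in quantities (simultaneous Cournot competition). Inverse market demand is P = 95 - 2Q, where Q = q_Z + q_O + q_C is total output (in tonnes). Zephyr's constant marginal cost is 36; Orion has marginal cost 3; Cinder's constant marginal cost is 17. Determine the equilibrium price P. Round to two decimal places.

37.75

Zephyr's profit: π_Z = (95 - 2Q)q_Z - (36q_Z). Setting ∂π_Z/∂q_Z = 0: 59 - 4q_Z - 2(q_O + q_C) = 0.
Orion's profit: π_O = (95 - 2Q)q_O - (3q_O). Setting ∂π_O/∂q_O = 0: 92 - 4q_O - 2(q_Z + q_C) = 0.
Cinder's first-order condition: 78 - 4q_C - 2(q_Z + q_O) = 0.
Adding the 3 first-order conditions: 229 − 8Q = 0, so Q = 229/8.
Back-substituting: q_Z = (59 − 229/4)/2 = 7/8, q_O = (92 − 229/4)/2 = 139/8, q_C = (78 − 229/4)/2 = 83/8.
Total output Q = 229/8, so price P = 95 - 2·(229/8) = 151/4.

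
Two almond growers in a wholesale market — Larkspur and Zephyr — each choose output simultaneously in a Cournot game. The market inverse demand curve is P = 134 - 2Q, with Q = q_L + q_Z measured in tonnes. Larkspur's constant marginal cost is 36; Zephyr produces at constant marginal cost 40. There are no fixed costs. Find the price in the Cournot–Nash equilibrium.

Larkspur's profit: π_L = (134 - 2Q)q_L - (36q_L). Setting ∂π_L/∂q_L = 0: 98 - 4q_L - 2(q_Z) = 0.
Zephyr's profit: π_Z = (134 - 2Q)q_Z - (40q_Z). Setting ∂π_Z/∂q_Z = 0: 94 - 4q_Z - 2(q_L) = 0.
So q_L = (98 - 2q_Z)/4 and q_Z = (94 - 2q_L)/4.
Solving the pair: q_L = 17, q_Z = 15.
Total output Q = 32, so price P = 134 - 2·32 = 70.

70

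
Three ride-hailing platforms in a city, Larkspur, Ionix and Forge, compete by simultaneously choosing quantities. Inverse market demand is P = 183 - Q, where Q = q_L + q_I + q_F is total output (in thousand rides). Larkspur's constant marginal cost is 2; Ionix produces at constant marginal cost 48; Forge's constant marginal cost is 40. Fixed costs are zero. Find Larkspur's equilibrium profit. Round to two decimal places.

4389.06

Larkspur's profit: π_L = (183 - Q)q_L - (2q_L). Setting ∂π_L/∂q_L = 0: 181 - 2q_L - (q_I + q_F) = 0.
Ionix's profit: π_I = (183 - Q)q_I - (48q_I). Setting ∂π_I/∂q_I = 0: 135 - 2q_I - (q_L + q_F) = 0.
Forge's profit: π_F = (183 - Q)q_F - (40q_F). Setting ∂π_F/∂q_F = 0: 143 - 2q_F - (q_L + q_I) = 0.
Adding the 3 first-order conditions: 459 − 4Q = 0, so Q = 459/4.
Back-substituting: q_L = (181 − 459/4) = 265/4, q_I = (135 − 459/4) = 81/4, q_F = (143 − 459/4) = 113/4.
Price P = 183 - 459/4 = 273/4.
Larkspur's profit: (273/4 - 2)·(265/4) = 4389.0625.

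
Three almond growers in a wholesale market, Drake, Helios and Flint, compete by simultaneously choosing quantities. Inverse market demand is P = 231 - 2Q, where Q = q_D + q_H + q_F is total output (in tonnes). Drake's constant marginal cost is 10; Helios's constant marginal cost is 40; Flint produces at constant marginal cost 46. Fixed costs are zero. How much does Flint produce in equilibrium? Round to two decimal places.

Drake's profit: π_D = (231 - 2Q)q_D - (10q_D). Setting ∂π_D/∂q_D = 0: 221 - 4q_D - 2(q_H + q_F) = 0.
Helios's first-order condition: 191 - 4q_H - 2(q_D + q_F) = 0.
Flint's first-order condition: 185 - 4q_F - 2(q_D + q_H) = 0.
Summing all 3 equations gives 597 − 8Q = 0, hence Q = 597/8.
Back-substituting: q_D = (221 − 597/4)/2 = 287/8, q_H = (191 − 597/4)/2 = 167/8, q_F = (185 − 597/4)/2 = 143/8.

17.88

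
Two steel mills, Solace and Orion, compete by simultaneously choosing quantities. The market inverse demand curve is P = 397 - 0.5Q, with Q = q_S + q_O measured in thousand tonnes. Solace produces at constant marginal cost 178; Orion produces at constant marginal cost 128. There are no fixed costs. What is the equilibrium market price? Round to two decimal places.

234.33

Solace's profit: π_S = (397 - 0.5Q)q_S - (178q_S). Setting ∂π_S/∂q_S = 0: 219 - q_S - (1/2)(q_O) = 0.
Orion's profit: π_O = (397 - 0.5Q)q_O - (128q_O). Setting ∂π_O/∂q_O = 0: 269 - q_O - (1/2)(q_S) = 0.
Rearranging gives the reaction functions q_S = (219 - (1/2)q_O) and q_O = (269 - (1/2)q_S).
Solving the pair: q_S = 338/3, q_O = 638/3.
Total output Q = 976/3, so price P = 397 - (1/2)·(976/3) = 703/3.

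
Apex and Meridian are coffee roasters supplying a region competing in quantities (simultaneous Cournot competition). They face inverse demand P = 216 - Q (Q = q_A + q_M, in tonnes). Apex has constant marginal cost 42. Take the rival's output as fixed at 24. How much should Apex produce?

With the rival's output fixed at 24, Apex's profit is π_A = (216 - 24 - q_A)q_A - (42q_A) = (192 - q_A)q_A - (42q_A).
∂π_A/∂q_A = 150 - 2q_A = 0, so q_A = 75.

75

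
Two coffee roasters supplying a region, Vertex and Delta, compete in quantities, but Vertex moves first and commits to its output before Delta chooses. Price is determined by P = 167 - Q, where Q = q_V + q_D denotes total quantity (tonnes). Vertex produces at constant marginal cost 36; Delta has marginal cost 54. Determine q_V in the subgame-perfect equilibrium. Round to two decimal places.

Solve by backward induction. Given q_V, the follower Delta maximises π_D = (167 - q_V - q_D)q_D - 54q_D.
Setting the follower's marginal profit to zero, 113 - q_V - 2q_D = 0, i.e. q_D = (113 - q_V)/2.
The leader anticipates this reaction. Substituting into P = 167 - Q gives P = 221/2 - (1/2)q_V, so π_V = (221/2 - (1/2)q_V)q_V - 36q_V.
Maximising: ∂π_V/∂q_V = 149/2 - q_V = 0, giving q_V = 149/2.
Then q_D = (113 - 149/2)/2 = 77/4.

74.50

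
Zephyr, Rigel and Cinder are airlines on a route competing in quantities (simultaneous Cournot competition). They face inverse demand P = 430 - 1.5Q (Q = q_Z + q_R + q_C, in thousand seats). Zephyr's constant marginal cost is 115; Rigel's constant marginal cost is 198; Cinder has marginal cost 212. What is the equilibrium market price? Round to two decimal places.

238.75

Zephyr's profit: π_Z = (430 - 1.5Q)q_Z - (115q_Z). Setting ∂π_Z/∂q_Z = 0: 315 - 3q_Z - (3/2)(q_R + q_C) = 0.
Rigel's profit: π_R = (430 - 1.5Q)q_R - (198q_R). Setting ∂π_R/∂q_R = 0: 232 - 3q_R - (3/2)(q_Z + q_C) = 0.
Cinder's first-order condition: 218 - 3q_C - (3/2)(q_Z + q_R) = 0.
Summing all 3 equations gives 765 − 6Q = 0, hence Q = 255/2.
Back-substituting: q_Z = (315 − 765/4)/(3/2) = 165/2, q_R = (232 − 765/4)/(3/2) = 163/6, q_C = (218 − 765/4)/(3/2) = 107/6.
Total output Q = 255/2, so price P = 430 - (3/2)·(255/2) = 955/4.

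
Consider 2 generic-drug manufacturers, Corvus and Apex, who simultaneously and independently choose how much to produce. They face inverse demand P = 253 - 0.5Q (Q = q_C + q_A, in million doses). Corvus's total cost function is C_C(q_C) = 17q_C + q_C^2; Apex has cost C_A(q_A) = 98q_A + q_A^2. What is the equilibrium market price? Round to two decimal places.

Corvus's profit: π_C = (253 - 0.5Q)q_C - (17q_C + q_C²). Setting ∂π_C/∂q_C = 0: 236 - 3q_C - (1/2)(q_A) = 0.
Apex's profit: π_A = (253 - 0.5Q)q_A - (98q_A + q_A²). Setting ∂π_A/∂q_A = 0: 155 - 3q_A - (1/2)(q_C) = 0.
Rearranging gives the reaction functions q_C = (236 - (1/2)q_A)/3 and q_A = (155 - (1/2)q_C)/3.
Substituting one into the other gives q_C = 72.0571 and q_A = 1388/35.
Total output Q = 782/7, so price P = 253 - (1/2)·(782/7) = 1380/7.

197.14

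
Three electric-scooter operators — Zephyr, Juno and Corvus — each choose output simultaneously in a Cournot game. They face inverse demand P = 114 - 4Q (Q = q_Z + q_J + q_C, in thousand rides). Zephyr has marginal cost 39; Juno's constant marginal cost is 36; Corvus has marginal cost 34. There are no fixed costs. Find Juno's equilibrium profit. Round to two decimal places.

97.52

Zephyr's profit: π_Z = (114 - 4Q)q_Z - (39q_Z). Setting ∂π_Z/∂q_Z = 0: 75 - 8q_Z - 4(q_J + q_C) = 0.
Juno's first-order condition: 78 - 8q_J - 4(q_Z + q_C) = 0.
Corvus's first-order condition: 80 - 8q_C - 4(q_Z + q_J) = 0.
Summing all 3 equations gives 233 − 16Q = 0, hence Q = 233/16.
Back-substituting: q_Z = (75 − 233/4)/4 = 67/16, q_J = (78 − 233/4)/4 = 79/16, q_C = (80 − 233/4)/4 = 87/16.
Price P = 114 - 4·(233/16) = 223/4.
Juno's profit: (223/4 - 36)·(79/16) = 97.5156.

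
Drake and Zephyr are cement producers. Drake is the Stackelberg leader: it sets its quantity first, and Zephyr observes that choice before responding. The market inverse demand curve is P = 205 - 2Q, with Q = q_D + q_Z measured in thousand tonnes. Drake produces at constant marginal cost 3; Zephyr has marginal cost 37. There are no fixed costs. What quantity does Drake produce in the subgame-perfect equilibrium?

59

The follower Zephyr best-responds to any q_D: π_Z = (205 - 2Q)q_Z - 37q_Z.
Follower FOC: 168 - 2q_D - 4q_Z = 0, so q_Z(q_D) = (168 - 2q_D)/4.
Drake substitutes q_Z(q_D) into its own profit: π_D = q_D(205 - 2q_D - (168 - 2q_D)/2) - 3q_D = (121 - q_D)q_D - 3q_D.
Leader FOC: 118 - 2q_D = 0, so q_D = 59.
Then q_Z = (168 - 2·59)/4 = 25/2.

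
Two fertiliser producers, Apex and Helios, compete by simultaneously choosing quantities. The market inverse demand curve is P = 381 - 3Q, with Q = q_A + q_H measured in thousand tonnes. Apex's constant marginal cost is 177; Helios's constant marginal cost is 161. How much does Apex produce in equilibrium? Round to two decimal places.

Apex's profit: π_A = (381 - 3Q)q_A - (177q_A). Setting ∂π_A/∂q_A = 0: 204 - 6q_A - 3(q_H) = 0.
Helios's profit: π_H = (381 - 3Q)q_H - (161q_H). Setting ∂π_H/∂q_H = 0: 220 - 6q_H - 3(q_A) = 0.
So q_A = (204 - 3q_H)/6 and q_H = (220 - 3q_A)/6.
Solving the pair: q_A = 188/9, q_H = 236/9.

20.89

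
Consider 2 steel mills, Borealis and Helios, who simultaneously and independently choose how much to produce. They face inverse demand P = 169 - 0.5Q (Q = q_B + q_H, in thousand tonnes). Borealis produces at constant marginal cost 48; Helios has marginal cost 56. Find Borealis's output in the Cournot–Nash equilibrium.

Borealis's profit: π_B = (169 - 0.5Q)q_B - (48q_B). Setting ∂π_B/∂q_B = 0: 121 - q_B - (1/2)(q_H) = 0.
Helios's profit: π_H = (169 - 0.5Q)q_H - (56q_H). Setting ∂π_H/∂q_H = 0: 113 - q_H - (1/2)(q_B) = 0.
Best responses: q_B = (121 - (1/2)q_H), q_H = (113 - (1/2)q_B).
Substituting one into the other gives q_B = 86 and q_H = 70.

86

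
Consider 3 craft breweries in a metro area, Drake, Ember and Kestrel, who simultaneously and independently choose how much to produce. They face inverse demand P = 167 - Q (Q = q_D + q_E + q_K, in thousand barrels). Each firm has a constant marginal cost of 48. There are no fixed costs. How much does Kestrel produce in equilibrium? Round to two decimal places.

29.75

Each firm earns π_i = (167 - Q)q_i - 48q_i.
First-order condition (treating rivals' output as given): 119 - 2q_i - Σ_{j≠i} q_j = 0.
By symmetry each firm produces the same amount; substituting Σ_{j≠i} q_j = 2q_i yields q_i = 119/4.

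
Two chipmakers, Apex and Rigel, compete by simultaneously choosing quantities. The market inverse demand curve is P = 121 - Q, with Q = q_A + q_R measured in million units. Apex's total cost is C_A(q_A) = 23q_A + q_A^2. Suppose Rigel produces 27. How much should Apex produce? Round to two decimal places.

With the rival's output fixed at 27, Apex's profit is π_A = (121 - 27 - q_A)q_A - (23q_A + q_A²) = (94 - q_A)q_A - (23q_A + q_A²).
∂π_A/∂q_A = 71 - 4q_A = 0, so q_A = 71/4.

17.75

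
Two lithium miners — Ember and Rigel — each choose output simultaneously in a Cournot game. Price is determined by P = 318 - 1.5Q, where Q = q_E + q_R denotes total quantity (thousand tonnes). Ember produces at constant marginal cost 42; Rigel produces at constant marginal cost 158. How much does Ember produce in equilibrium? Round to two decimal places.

87.11

Ember's profit: π_E = (318 - 1.5Q)q_E - (42q_E). Setting ∂π_E/∂q_E = 0: 276 - 3q_E - (3/2)(q_R) = 0.
Rigel's first-order condition: 160 - 3q_R - (3/2)(q_E) = 0.
Rearranging gives the reaction functions q_E = (276 - (3/2)q_R)/3 and q_R = (160 - (3/2)q_E)/3.
Solving the pair: q_E = 784/9, q_R = 88/9.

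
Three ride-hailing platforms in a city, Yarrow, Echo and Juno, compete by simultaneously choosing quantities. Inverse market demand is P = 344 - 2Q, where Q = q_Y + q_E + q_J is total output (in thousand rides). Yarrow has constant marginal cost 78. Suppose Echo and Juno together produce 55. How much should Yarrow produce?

39

With rivals' combined output fixed at 55, Yarrow's profit is π_Y = (344 - 2·55 - 2q_Y)q_Y - (78q_Y) = (234 - 2q_Y)q_Y - (78q_Y).
∂π_Y/∂q_Y = 156 - 4q_Y = 0, so q_Y = 39.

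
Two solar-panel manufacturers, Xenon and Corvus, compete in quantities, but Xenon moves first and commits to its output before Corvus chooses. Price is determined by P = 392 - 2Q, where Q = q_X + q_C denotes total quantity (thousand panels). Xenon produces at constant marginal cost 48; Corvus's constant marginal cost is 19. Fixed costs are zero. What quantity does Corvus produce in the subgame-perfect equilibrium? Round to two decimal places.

Solve by backward induction. Given q_X, the follower Corvus maximises π_C = (392 - 2q_X - 2q_C)q_C - 19q_C.
Follower FOC: 373 - 2q_X - 4q_C = 0, so q_C(q_X) = (373 - 2q_X)/4.
Xenon substitutes q_C(q_X) into its own profit: π_X = q_X(392 - 2q_X - (373 - 2q_X)/2) - 48q_X = (411/2 - q_X)q_X - 48q_X.
The leader's first-order condition 315/2 - 2q_X = 0 yields q_X = 315/4.
Then q_C = (373 - 2·(315/4))/4 = 431/8.

53.88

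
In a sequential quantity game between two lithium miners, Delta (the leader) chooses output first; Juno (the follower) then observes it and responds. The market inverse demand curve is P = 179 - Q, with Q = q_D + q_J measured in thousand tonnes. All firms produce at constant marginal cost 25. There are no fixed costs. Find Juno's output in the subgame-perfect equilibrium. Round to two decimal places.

38.50

Solve by backward induction. Given q_D, the follower Juno maximises π_J = (179 - q_D - q_J)q_J - 25q_J.
∂π_J/∂q_J = 154 - q_D - 2q_J = 0 gives the reaction function q_J = (154 - q_D)/2.
The leader anticipates this reaction. Substituting into P = 179 - Q gives P = 102 - (1/2)q_D, so π_D = (102 - (1/2)q_D)q_D - 25q_D.
The leader's first-order condition 77 - q_D = 0 yields q_D = 77.
Then q_J = (154 - 77)/2 = 77/2.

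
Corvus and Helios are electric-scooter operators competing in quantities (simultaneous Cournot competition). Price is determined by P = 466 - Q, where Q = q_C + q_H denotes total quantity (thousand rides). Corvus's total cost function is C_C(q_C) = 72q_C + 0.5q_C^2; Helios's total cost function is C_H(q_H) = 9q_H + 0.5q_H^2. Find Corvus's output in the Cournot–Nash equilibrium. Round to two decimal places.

90.63

Corvus's profit: π_C = (466 - Q)q_C - (72q_C + (1/2)q_C²). Setting ∂π_C/∂q_C = 0: 394 - 3q_C - (q_H) = 0.
Helios's first-order condition: 457 - 3q_H - (q_C) = 0.
Best responses: q_C = (394 - q_H)/3, q_H = (457 - q_C)/3.
Substituting one into the other gives q_C = 725/8 and q_H = 977/8.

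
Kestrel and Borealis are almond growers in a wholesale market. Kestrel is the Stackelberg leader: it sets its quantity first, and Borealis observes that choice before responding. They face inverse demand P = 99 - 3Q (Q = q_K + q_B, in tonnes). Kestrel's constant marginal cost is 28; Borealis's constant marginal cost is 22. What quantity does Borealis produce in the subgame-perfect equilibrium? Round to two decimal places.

The follower Borealis best-responds to any q_K: π_B = (99 - 3Q)q_B - 22q_B.
∂π_B/∂q_B = 77 - 3q_K - 6q_B = 0 gives the reaction function q_B = (77 - 3q_K)/6.
Kestrel substitutes q_B(q_K) into its own profit: π_K = q_K(99 - 3q_K - (77 - 3q_K)/2) - 28q_K = (121/2 - (3/2)q_K)q_K - 28q_K.
Leader FOC: 65/2 - 3q_K = 0, so q_K = 65/6.
Then q_B = (77 - 3·(65/6))/6 = 89/12.

7.42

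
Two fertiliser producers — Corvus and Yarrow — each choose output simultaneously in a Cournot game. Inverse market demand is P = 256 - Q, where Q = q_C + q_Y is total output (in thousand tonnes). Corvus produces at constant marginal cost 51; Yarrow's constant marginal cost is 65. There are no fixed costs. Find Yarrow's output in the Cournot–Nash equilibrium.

Corvus's profit: π_C = (256 - Q)q_C - (51q_C). Setting ∂π_C/∂q_C = 0: 205 - 2q_C - (q_Y) = 0.
Yarrow's profit: π_Y = (256 - Q)q_Y - (65q_Y). Setting ∂π_Y/∂q_Y = 0: 191 - 2q_Y - (q_C) = 0.
So q_C = (205 - q_Y)/2 and q_Y = (191 - q_C)/2.
Substituting one into the other gives q_C = 73 and q_Y = 59.

59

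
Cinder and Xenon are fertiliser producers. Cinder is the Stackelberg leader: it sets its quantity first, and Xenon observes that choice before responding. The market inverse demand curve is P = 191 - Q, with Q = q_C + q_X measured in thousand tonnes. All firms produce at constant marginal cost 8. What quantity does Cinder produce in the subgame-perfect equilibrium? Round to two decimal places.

91.50

Solve by backward induction. Given q_C, the follower Xenon maximises π_X = (191 - q_C - q_X)q_X - 8q_X.
Setting the follower's marginal profit to zero, 183 - q_C - 2q_X = 0, i.e. q_X = (183 - q_C)/2.
Cinder substitutes q_X(q_C) into its own profit: π_C = q_C(191 - q_C - (183 - q_C)/2) - 8q_C = (199/2 - (1/2)q_C)q_C - 8q_C.
Leader FOC: 183/2 - q_C = 0, so q_C = 183/2.
Then q_X = (183 - 183/2)/2 = 183/4.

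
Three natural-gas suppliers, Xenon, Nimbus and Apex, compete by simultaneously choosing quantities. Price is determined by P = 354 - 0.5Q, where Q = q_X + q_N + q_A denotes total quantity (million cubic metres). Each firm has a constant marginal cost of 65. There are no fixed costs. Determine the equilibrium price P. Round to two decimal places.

137.25

A representative firm's profit is π_i = q_i(354 - 0.5Q) - 65q_i.
Setting ∂π_i/∂q_i = 0 with rivals' quantities fixed: 289 - q_i - (1/2)·Σ_{j≠i} q_j = 0.
With identical firms every q_j equals q_i, so Σ_{j≠i} q_j = 2q_i and 289 = 2q_i, giving q_i = 289/2.
Total output Q = 867/2, so price P = 354 - (1/2)·(867/2) = 549/4.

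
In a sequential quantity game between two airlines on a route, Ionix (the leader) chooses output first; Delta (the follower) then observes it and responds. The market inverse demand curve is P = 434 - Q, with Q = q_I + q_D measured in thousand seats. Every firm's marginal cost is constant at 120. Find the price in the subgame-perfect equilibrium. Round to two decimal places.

198.50

Solve by backward induction. Given q_I, the follower Delta maximises π_D = (434 - q_I - q_D)q_D - 120q_D.
Follower FOC: 314 - q_I - 2q_D = 0, so q_D(q_I) = (314 - q_I)/2.
The leader anticipates this reaction. Substituting into P = 434 - Q gives P = 277 - (1/2)q_I, so π_I = (277 - (1/2)q_I)q_I - 120q_I.
Leader FOC: 157 - q_I = 0, so q_I = 157.
Then q_D = (314 - 157)/2 = 157/2.
Total output Q = 471/2, so price P = 434 - 471/2 = 397/2.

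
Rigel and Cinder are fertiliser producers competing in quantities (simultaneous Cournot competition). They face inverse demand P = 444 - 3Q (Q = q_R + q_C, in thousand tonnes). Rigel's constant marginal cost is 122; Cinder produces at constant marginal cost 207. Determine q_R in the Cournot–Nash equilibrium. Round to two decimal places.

Rigel's profit: π_R = (444 - 3Q)q_R - (122q_R). Setting ∂π_R/∂q_R = 0: 322 - 6q_R - 3(q_C) = 0.
Cinder's profit: π_C = (444 - 3Q)q_C - (207q_C). Setting ∂π_C/∂q_C = 0: 237 - 6q_C - 3(q_R) = 0.
So q_R = (322 - 3q_C)/6 and q_C = (237 - 3q_R)/6.
Substituting one into the other gives q_R = 407/9 and q_C = 152/9.

45.22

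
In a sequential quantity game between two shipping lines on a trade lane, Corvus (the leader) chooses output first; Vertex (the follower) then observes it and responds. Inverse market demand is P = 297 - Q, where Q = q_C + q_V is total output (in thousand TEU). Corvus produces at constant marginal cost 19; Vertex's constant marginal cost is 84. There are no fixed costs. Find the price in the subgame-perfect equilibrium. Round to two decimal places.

104.75

The follower Vertex best-responds to any q_C: π_V = (297 - Q)q_V - 84q_V.
Follower FOC: 213 - q_C - 2q_V = 0, so q_V(q_C) = (213 - q_C)/2.
Corvus substitutes q_V(q_C) into its own profit: π_C = q_C(297 - q_C - (213 - q_C)/2) - 19q_C = (381/2 - (1/2)q_C)q_C - 19q_C.
The leader's first-order condition 343/2 - q_C = 0 yields q_C = 343/2.
Then q_V = (213 - 343/2)/2 = 83/4.
Total output Q = 769/4, so price P = 297 - 769/4 = 419/4.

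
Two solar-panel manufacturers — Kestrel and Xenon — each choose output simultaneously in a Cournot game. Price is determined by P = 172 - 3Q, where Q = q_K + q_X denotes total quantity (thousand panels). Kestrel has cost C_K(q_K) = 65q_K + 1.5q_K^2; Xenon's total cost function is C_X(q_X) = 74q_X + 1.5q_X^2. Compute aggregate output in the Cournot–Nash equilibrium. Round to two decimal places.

17.08

Kestrel's profit: π_K = (172 - 3Q)q_K - (65q_K + (3/2)q_K²). Setting ∂π_K/∂q_K = 0: 107 - 9q_K - 3(q_X) = 0.
Xenon's profit: π_X = (172 - 3Q)q_X - (74q_X + (3/2)q_X²). Setting ∂π_X/∂q_X = 0: 98 - 9q_X - 3(q_K) = 0.
Rearranging gives the reaction functions q_K = (107 - 3q_X)/9 and q_X = (98 - 3q_K)/9.
Solving the pair: q_K = 223/24, q_X = 187/24.
Total output Q = 223/24 + 187/24 = 205/12.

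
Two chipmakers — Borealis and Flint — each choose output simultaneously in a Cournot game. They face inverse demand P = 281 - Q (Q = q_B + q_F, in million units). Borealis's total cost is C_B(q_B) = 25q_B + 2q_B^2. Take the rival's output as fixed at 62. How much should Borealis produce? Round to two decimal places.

32.33

With the rival's output fixed at 62, Borealis's profit is π_B = (281 - 62 - q_B)q_B - (25q_B + 2q_B²) = (219 - q_B)q_B - (25q_B + 2q_B²).
∂π_B/∂q_B = 194 - 6q_B = 0, so q_B = 97/3.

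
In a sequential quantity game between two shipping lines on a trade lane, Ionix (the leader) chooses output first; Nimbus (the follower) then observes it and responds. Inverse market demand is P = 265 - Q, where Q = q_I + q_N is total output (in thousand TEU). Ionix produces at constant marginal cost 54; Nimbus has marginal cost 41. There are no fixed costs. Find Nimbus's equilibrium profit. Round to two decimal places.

3906.25

Solve by backward induction. Given q_I, the follower Nimbus maximises π_N = (265 - q_I - q_N)q_N - 41q_N.
Follower FOC: 224 - q_I - 2q_N = 0, so q_N(q_I) = (224 - q_I)/2.
Ionix substitutes q_N(q_I) into its own profit: π_I = q_I(265 - q_I - (224 - q_I)/2) - 54q_I = (153 - (1/2)q_I)q_I - 54q_I.
Leader FOC: 99 - q_I = 0, so q_I = 99.
Then q_N = (224 - 99)/2 = 125/2.
Price P = 265 - 323/2 = 207/2.
Nimbus's profit: (207/2 - 41)·(125/2) = 3906.2500.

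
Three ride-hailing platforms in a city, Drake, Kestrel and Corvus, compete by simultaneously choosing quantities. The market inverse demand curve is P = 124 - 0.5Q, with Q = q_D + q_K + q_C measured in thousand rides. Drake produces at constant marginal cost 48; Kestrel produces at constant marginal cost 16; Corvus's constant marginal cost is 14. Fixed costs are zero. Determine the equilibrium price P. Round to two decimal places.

Drake's profit: π_D = (124 - 0.5Q)q_D - (48q_D). Setting ∂π_D/∂q_D = 0: 76 - q_D - (1/2)(q_K + q_C) = 0.
Kestrel's profit: π_K = (124 - 0.5Q)q_K - (16q_K). Setting ∂π_K/∂q_K = 0: 108 - q_K - (1/2)(q_D + q_C) = 0.
Corvus's first-order condition: 110 - q_C - (1/2)(q_D + q_K) = 0.
Adding the 3 first-order conditions: 294 − 2Q = 0, so Q = 147.
Back-substituting: q_D = (76 − 147/2)/(1/2) = 5, q_K = (108 − 147/2)/(1/2) = 69, q_C = (110 − 147/2)/(1/2) = 73.
Total output Q = 147, so price P = 124 - (1/2)·147 = 101/2.

50.50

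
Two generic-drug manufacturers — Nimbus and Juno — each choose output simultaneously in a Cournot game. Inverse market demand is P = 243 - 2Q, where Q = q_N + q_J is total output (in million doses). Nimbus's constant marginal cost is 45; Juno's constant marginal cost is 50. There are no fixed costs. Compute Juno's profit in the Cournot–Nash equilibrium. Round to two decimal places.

Nimbus's profit: π_N = (243 - 2Q)q_N - (45q_N). Setting ∂π_N/∂q_N = 0: 198 - 4q_N - 2(q_J) = 0.
Juno's first-order condition: 193 - 4q_J - 2(q_N) = 0.
So q_N = (198 - 2q_J)/4 and q_J = (193 - 2q_N)/4.
Substituting one into the other gives q_N = 203/6 and q_J = 94/3.
Price P = 243 - 2·(391/6) = 338/3.
Juno's profit: (338/3 - 50)·(94/3) = 1963.5556.

1963.56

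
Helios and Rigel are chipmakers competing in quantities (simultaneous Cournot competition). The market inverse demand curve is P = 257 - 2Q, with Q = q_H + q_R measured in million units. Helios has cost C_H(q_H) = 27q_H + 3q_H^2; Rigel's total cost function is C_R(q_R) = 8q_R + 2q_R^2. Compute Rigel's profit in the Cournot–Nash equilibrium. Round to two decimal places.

Helios's profit: π_H = (257 - 2Q)q_H - (27q_H + 3q_H²). Setting ∂π_H/∂q_H = 0: 230 - 10q_H - 2(q_R) = 0.
Rigel's first-order condition: 249 - 8q_R - 2(q_H) = 0.
Best responses: q_H = (230 - 2q_R)/10, q_R = (249 - 2q_H)/8.
Substituting one into the other gives q_H = 671/38 and q_R = 1015/38.
Price P = 257 - 2·(843/19) = 168.2632.
Rigel's profit: 168.2632·(1015/38) - 8·(1015/38) - 2(1015/38)² = 2853.8089.

2853.81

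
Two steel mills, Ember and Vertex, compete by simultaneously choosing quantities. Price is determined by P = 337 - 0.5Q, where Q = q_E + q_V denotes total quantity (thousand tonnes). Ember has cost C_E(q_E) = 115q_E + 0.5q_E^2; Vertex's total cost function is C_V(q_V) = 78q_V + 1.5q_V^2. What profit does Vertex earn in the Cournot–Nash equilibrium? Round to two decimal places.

Ember's profit: π_E = (337 - 0.5Q)q_E - (115q_E + (1/2)q_E²). Setting ∂π_E/∂q_E = 0: 222 - 2q_E - (1/2)(q_V) = 0.
Vertex's profit: π_V = (337 - 0.5Q)q_V - (78q_V + (3/2)q_V²). Setting ∂π_V/∂q_V = 0: 259 - 4q_V - (1/2)(q_E) = 0.
Best responses: q_E = (222 - (1/2)q_V)/2, q_V = (259 - (1/2)q_E)/4.
Substituting one into the other gives q_E = 97.8710 and q_V = 1628/31.
Price P = 337 - (1/2)·150.3871 = 261.8065.
Vertex's profit: 261.8065·(1628/31) - 78·(1628/31) - (3/2)(1628/31)² = 5515.8876.

5515.89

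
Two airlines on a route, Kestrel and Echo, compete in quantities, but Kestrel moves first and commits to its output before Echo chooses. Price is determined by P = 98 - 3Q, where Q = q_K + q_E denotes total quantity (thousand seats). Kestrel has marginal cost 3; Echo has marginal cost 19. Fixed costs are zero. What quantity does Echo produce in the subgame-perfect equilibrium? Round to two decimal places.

The follower Echo best-responds to any q_K: π_E = (98 - 3Q)q_E - 19q_E.
∂π_E/∂q_E = 79 - 3q_K - 6q_E = 0 gives the reaction function q_E = (79 - 3q_K)/6.
The leader anticipates this reaction. Substituting into P = 98 - 3Q gives P = 117/2 - (3/2)q_K, so π_K = (117/2 - (3/2)q_K)q_K - 3q_K.
The leader's first-order condition 111/2 - 3q_K = 0 yields q_K = 37/2.
Then q_E = (79 - 3·(37/2))/6 = 47/12.

3.92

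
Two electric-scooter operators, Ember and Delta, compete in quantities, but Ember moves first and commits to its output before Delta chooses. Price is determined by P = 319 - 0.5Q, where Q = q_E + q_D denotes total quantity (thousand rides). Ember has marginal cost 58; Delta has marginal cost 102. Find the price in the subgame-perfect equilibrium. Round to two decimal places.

The follower Delta best-responds to any q_E: π_D = (319 - 0.5Q)q_D - 102q_D.
∂π_D/∂q_D = 217 - (1/2)q_E - q_D = 0 gives the reaction function q_D = (217 - (1/2)q_E).
The leader anticipates this reaction. Substituting into P = 319 - 0.5Q gives P = 421/2 - (1/4)q_E, so π_E = (421/2 - (1/4)q_E)q_E - 58q_E.
The leader's first-order condition 305/2 - (1/2)q_E = 0 yields q_E = 305.
Then q_D = (217 - (1/2)·305) = 129/2.
Total output Q = 739/2, so price P = 319 - (1/2)·(739/2) = 537/4.

134.25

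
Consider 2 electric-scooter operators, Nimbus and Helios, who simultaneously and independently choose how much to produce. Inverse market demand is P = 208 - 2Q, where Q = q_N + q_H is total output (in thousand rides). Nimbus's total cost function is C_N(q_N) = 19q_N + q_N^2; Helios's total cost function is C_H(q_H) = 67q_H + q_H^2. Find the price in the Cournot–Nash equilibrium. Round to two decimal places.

125.50

Nimbus's profit: π_N = (208 - 2Q)q_N - (19q_N + q_N²). Setting ∂π_N/∂q_N = 0: 189 - 6q_N - 2(q_H) = 0.
Helios's profit: π_H = (208 - 2Q)q_H - (67q_H + q_H²). Setting ∂π_H/∂q_H = 0: 141 - 6q_H - 2(q_N) = 0.
Rearranging gives the reaction functions q_N = (189 - 2q_H)/6 and q_H = (141 - 2q_N)/6.
Substituting one into the other gives q_N = 213/8 and q_H = 117/8.
Total output Q = 165/4, so price P = 208 - 2·(165/4) = 251/2.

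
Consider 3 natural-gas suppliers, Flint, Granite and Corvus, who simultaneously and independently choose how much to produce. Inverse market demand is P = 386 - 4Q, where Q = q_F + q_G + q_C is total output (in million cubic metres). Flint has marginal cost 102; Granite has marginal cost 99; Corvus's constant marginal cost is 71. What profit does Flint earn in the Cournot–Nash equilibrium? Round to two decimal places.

976.56

Flint's profit: π_F = (386 - 4Q)q_F - (102q_F). Setting ∂π_F/∂q_F = 0: 284 - 8q_F - 4(q_G + q_C) = 0.
Granite's first-order condition: 287 - 8q_G - 4(q_F + q_C) = 0.
Corvus's first-order condition: 315 - 8q_C - 4(q_F + q_G) = 0.
Adding the 3 conditions: 886 − 8Q − 8Q = 0, i.e. Q = 443/8.
Back-substituting: q_F = (284 − 443/2)/4 = 125/8, q_G = (287 − 443/2)/4 = 131/8, q_C = (315 − 443/2)/4 = 187/8.
Price P = 386 - 4·(443/8) = 329/2.
Flint's profit: (329/2 - 102)·(125/8) = 976.5625.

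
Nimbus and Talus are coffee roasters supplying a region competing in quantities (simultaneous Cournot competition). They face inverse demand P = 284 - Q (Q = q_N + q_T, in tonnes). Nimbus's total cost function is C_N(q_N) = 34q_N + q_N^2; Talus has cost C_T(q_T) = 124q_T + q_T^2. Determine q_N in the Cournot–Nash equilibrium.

56

Nimbus's profit: π_N = (284 - Q)q_N - (34q_N + q_N²). Setting ∂π_N/∂q_N = 0: 250 - 4q_N - (q_T) = 0.
Talus's profit: π_T = (284 - Q)q_T - (124q_T + q_T²). Setting ∂π_T/∂q_T = 0: 160 - 4q_T - (q_N) = 0.
So q_N = (250 - q_T)/4 and q_T = (160 - q_N)/4.
Solving the pair: q_N = 56, q_T = 26.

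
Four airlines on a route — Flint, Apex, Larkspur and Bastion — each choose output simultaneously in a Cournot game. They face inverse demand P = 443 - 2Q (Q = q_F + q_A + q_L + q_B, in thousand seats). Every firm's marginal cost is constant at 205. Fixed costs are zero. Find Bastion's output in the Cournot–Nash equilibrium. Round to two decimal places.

23.80

A representative firm's profit is π_i = q_i(443 - 2Q) - 205q_i.
Setting ∂π_i/∂q_i = 0 with rivals' quantities fixed: 238 - 4q_i - 2·Σ_{j≠i} q_j = 0.
With identical firms every q_j equals q_i, so Σ_{j≠i} q_j = 3q_i and 238 = 10q_i, giving q_i = 119/5.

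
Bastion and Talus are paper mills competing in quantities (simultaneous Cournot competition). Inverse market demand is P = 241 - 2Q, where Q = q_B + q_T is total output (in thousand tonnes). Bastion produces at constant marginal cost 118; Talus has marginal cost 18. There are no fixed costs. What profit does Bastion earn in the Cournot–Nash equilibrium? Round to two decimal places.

Bastion's profit: π_B = (241 - 2Q)q_B - (118q_B). Setting ∂π_B/∂q_B = 0: 123 - 4q_B - 2(q_T) = 0.
Talus's profit: π_T = (241 - 2Q)q_T - (18q_T). Setting ∂π_T/∂q_T = 0: 223 - 4q_T - 2(q_B) = 0.
Rearranging gives the reaction functions q_B = (123 - 2q_T)/4 and q_T = (223 - 2q_B)/4.
Substituting one into the other gives q_B = 23/6 and q_T = 323/6.
Price P = 241 - 2·(173/3) = 377/3.
Bastion's profit: (377/3 - 118)·(23/6) = 529/18.

29.39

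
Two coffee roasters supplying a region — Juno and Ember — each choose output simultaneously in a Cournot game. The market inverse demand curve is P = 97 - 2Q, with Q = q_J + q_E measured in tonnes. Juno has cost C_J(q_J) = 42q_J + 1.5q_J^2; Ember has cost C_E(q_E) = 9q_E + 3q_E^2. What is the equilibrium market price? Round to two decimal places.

70.33

Juno's profit: π_J = (97 - 2Q)q_J - (42q_J + (3/2)q_J²). Setting ∂π_J/∂q_J = 0: 55 - 7q_J - 2(q_E) = 0.
Ember's first-order condition: 88 - 10q_E - 2(q_J) = 0.
Rearranging gives the reaction functions q_J = (55 - 2q_E)/7 and q_E = (88 - 2q_J)/10.
Substituting one into the other gives q_J = 17/3 and q_E = 23/3.
Total output Q = 40/3, so price P = 97 - 2·(40/3) = 211/3.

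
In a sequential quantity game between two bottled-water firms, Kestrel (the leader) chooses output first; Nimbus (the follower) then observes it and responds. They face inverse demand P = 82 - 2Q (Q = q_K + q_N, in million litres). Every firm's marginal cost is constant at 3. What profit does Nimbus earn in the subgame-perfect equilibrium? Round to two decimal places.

195.03

The follower Nimbus best-responds to any q_K: π_N = (82 - 2Q)q_N - 3q_N.
Follower FOC: 79 - 2q_K - 4q_N = 0, so q_N(q_K) = (79 - 2q_K)/4.
Kestrel substitutes q_N(q_K) into its own profit: π_K = q_K(82 - 2q_K - (79 - 2q_K)/2) - 3q_K = (85/2 - q_K)q_K - 3q_K.
Leader FOC: 79/2 - 2q_K = 0, so q_K = 79/4.
Then q_N = (79 - 2·(79/4))/4 = 79/8.
Price P = 82 - 2·(237/8) = 91/4.
Nimbus's profit: (91/4 - 3)·(79/8) = 195.0313.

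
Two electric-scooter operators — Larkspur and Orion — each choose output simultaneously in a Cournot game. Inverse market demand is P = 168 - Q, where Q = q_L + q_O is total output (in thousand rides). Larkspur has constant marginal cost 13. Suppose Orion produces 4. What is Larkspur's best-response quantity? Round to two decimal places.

75.50

With the rival's output fixed at 4, Larkspur's profit is π_L = (168 - 4 - q_L)q_L - (13q_L) = (164 - q_L)q_L - (13q_L).
∂π_L/∂q_L = 151 - 2q_L = 0, so q_L = 151/2.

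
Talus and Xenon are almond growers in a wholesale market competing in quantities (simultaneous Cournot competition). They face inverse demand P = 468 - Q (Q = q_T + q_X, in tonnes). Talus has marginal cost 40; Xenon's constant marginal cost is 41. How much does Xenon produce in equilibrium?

142

Talus's profit: π_T = (468 - Q)q_T - (40q_T). Setting ∂π_T/∂q_T = 0: 428 - 2q_T - (q_X) = 0.
Xenon's profit: π_X = (468 - Q)q_X - (41q_X). Setting ∂π_X/∂q_X = 0: 427 - 2q_X - (q_T) = 0.
Rearranging gives the reaction functions q_T = (428 - q_X)/2 and q_X = (427 - q_T)/2.
Substituting one into the other gives q_T = 143 and q_X = 142.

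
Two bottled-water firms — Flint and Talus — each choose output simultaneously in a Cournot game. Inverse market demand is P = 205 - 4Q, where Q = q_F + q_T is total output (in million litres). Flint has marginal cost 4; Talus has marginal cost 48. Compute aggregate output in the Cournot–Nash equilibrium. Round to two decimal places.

Flint's profit: π_F = (205 - 4Q)q_F - (4q_F). Setting ∂π_F/∂q_F = 0: 201 - 8q_F - 4(q_T) = 0.
Talus's profit: π_T = (205 - 4Q)q_T - (48q_T). Setting ∂π_T/∂q_T = 0: 157 - 8q_T - 4(q_F) = 0.
So q_F = (201 - 4q_T)/8 and q_T = (157 - 4q_F)/8.
Substituting one into the other gives q_F = 245/12 and q_T = 113/12.
Total output Q = 245/12 + 113/12 = 179/6.

29.83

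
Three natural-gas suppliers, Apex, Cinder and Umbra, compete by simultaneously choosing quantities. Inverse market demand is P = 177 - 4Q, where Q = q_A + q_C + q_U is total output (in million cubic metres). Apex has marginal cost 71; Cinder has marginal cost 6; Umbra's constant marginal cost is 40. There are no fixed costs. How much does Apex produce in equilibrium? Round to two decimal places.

Apex's profit: π_A = (177 - 4Q)q_A - (71q_A). Setting ∂π_A/∂q_A = 0: 106 - 8q_A - 4(q_C + q_U) = 0.
Cinder's first-order condition: 171 - 8q_C - 4(q_A + q_U) = 0.
Umbra's first-order condition: 137 - 8q_U - 4(q_A + q_C) = 0.
Adding the 3 first-order conditions: 414 − 16Q = 0, so Q = 207/8.
Back-substituting: q_A = (106 − 207/2)/4 = 5/8, q_C = (171 − 207/2)/4 = 135/8, q_U = (137 − 207/2)/4 = 67/8.

0.63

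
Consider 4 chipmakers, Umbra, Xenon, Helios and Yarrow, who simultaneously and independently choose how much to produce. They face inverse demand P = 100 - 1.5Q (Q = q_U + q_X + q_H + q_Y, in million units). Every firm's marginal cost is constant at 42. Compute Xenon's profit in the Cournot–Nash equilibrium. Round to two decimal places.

89.71

A representative firm's profit is π_i = q_i(100 - 1.5Q) - 42q_i.
Setting ∂π_i/∂q_i = 0 with rivals' quantities fixed: 58 - 3q_i - (3/2)·Σ_{j≠i} q_j = 0.
With identical firms every q_j equals q_i, so Σ_{j≠i} q_j = 3q_i and 58 = (15/2)q_i, giving q_i = 116/15.
Price P = 100 - (3/2)·(464/15) = 268/5.
Xenon's profit: (268/5 - 42)·(116/15) = 89.7067.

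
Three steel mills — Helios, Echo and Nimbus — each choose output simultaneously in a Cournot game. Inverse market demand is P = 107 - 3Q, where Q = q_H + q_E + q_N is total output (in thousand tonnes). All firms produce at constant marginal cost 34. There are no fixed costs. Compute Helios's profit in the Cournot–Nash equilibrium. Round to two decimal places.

111.02

Each firm earns π_i = (107 - 3Q)q_i - 34q_i.
First-order condition (treating rivals' output as given): 73 - 6q_i - 3·Σ_{j≠i} q_j = 0.
With identical firms every q_j equals q_i, so Σ_{j≠i} q_j = 2q_i and 73 = 12q_i, giving q_i = 73/12.
Price P = 107 - 3·(73/4) = 209/4.
Helios's profit: (209/4 - 34)·(73/12) = 111.0208.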